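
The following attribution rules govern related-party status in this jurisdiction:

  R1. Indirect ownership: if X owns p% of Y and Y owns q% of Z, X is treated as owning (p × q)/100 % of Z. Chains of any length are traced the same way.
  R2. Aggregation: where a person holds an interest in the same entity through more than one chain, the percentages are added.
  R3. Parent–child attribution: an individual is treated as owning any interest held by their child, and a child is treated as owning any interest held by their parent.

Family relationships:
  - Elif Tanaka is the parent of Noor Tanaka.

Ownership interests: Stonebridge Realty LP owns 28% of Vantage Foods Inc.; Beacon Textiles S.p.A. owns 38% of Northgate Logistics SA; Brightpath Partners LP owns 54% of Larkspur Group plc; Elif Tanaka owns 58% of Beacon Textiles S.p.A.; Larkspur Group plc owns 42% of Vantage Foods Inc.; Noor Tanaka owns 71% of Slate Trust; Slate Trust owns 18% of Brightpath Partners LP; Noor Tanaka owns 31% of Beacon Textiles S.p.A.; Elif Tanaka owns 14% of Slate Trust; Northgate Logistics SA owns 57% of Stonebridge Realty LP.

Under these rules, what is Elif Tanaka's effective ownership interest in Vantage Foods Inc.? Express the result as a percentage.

By parent–child attribution (R3), Elif Tanaka is treated as also owning Noor Tanaka's interest in Beacon Textiles S.p.A, giving 58% + 31% = 89%.
By parent–child attribution (R3), Elif Tanaka is treated as also owning Noor Tanaka's interest in Slate Trust, giving 14% + 71% = 85%.
Chain via Beacon Textiles S.p.A. → Northgate Logistics SA → Stonebridge Realty LP (R1): 89% × 38% × 57% × 28% = 5.397672% of Vantage Foods Inc.
Chain via Slate Trust → Brightpath Partners LP → Larkspur Group plc (R1): 85% × 18% × 54% × 42% = 3.47004% of Vantage Foods Inc.
Aggregating (R2): 5.397672% + 3.47004% = 8.867712%.

8.867712%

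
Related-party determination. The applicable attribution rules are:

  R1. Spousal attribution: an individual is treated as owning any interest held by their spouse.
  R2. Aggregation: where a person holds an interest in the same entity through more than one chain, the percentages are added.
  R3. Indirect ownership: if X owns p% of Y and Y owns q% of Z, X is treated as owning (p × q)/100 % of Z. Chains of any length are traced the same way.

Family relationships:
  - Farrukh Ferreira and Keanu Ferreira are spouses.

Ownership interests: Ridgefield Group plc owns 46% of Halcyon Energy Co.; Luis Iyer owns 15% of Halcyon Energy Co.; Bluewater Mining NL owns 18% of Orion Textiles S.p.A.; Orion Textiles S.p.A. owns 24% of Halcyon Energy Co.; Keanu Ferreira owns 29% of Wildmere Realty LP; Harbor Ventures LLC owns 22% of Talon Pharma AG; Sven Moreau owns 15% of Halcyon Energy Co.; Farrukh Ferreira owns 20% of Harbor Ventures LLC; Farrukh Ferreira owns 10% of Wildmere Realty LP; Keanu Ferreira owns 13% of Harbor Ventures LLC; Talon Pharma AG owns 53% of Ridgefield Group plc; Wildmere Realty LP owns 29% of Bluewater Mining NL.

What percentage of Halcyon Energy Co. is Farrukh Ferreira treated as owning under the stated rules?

By spousal attribution (R1), Farrukh Ferreira is treated as also owning Keanu Ferreira's interest in Harbor Ventures LLC, giving 20% + 13% = 33%.
By spousal attribution (R1), Farrukh Ferreira is treated as also owning Keanu Ferreira's interest in Wildmere Realty LP, giving 10% + 29% = 39%.
Chain via Harbor Ventures LLC → Talon Pharma AG → Ridgefield Group plc (R3): 33% × 22% × 53% × 46% = 1.769988% of Halcyon Energy Co.
Chain via Wildmere Realty LP → Bluewater Mining NL → Orion Textiles S.p.A. (R3): 39% × 29% × 18% × 24% = 0.488592% of Halcyon Energy Co.
Aggregating (R2): 1.769988% + 0.488592% = 2.25858%.

2.25858%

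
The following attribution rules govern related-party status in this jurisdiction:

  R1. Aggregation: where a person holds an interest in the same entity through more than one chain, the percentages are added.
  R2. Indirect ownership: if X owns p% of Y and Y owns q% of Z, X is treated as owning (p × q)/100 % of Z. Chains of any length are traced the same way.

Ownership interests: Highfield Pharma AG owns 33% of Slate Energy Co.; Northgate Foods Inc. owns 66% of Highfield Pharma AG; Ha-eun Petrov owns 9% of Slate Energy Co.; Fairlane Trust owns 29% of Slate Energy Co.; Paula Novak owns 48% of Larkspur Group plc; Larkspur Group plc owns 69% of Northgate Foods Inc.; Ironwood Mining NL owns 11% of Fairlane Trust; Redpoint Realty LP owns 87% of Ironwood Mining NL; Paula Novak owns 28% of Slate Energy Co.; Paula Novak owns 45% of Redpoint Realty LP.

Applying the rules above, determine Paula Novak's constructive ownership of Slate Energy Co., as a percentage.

Chain via Larkspur Group plc → Northgate Foods Inc. → Highfield Pharma AG (R2): 48% × 69% × 66% × 33% = 7.213536% of Slate Energy Co.
Chain via Redpoint Realty LP → Ironwood Mining NL → Fairlane Trust (R2): 45% × 87% × 11% × 29% = 1.248885% of Slate Energy Co.
Direct interest in Slate Energy Co: 28%.
Aggregating (R1): 7.213536% + 1.248885% + 28% = 36.462421%.

36.462421%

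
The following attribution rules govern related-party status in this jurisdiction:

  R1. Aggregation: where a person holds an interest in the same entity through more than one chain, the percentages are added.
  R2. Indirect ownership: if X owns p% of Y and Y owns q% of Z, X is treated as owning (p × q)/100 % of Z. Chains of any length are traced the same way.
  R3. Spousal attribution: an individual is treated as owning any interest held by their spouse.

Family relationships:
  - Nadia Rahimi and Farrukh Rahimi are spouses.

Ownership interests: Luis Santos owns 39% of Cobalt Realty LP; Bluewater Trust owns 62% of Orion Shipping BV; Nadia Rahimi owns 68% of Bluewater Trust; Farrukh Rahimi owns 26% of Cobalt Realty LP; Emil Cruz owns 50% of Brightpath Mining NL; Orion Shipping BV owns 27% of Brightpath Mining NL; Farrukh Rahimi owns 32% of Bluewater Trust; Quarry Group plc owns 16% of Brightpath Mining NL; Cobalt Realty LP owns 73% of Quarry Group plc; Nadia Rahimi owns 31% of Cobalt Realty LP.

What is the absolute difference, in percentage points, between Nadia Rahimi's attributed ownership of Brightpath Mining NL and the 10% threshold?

13.3976

By spousal attribution (R3), Nadia Rahimi is treated as also owning Farrukh Rahimi's interest in Cobalt Realty LP, giving 31% + 26% = 57%.
By spousal attribution (R3), Nadia Rahimi is treated as also owning Farrukh Rahimi's interest in Bluewater Trust, giving 68% + 32% = 100%.
Chain via Cobalt Realty LP → Quarry Group plc (R2): 57% × 73% × 16% = 6.6576% of Brightpath Mining NL.
Chain via Bluewater Trust → Orion Shipping BV (R2): 100% × 62% × 27% = 16.74% of Brightpath Mining NL.
Aggregating (R1): 6.6576% + 16.74% = 23.3976%.
23.3976% exceeds the 10% threshold by 13.3976 percentage points.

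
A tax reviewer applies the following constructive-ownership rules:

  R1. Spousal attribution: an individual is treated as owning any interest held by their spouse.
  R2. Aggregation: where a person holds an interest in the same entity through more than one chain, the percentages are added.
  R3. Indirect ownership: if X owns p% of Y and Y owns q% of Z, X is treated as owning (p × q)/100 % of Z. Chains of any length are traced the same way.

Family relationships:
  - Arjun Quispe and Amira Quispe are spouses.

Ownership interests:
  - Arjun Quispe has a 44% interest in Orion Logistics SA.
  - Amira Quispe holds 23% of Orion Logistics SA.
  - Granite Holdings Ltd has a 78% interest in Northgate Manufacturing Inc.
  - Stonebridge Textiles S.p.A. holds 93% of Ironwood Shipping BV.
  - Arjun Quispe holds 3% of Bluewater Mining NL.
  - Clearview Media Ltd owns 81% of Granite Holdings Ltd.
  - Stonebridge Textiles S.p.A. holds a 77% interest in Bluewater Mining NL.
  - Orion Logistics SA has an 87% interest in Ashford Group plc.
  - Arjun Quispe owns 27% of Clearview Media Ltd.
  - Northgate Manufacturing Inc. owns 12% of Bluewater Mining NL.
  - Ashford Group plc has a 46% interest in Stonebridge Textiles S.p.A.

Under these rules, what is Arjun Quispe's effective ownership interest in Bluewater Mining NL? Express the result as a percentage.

By spousal attribution (R1), Arjun Quispe is treated as also owning Amira Quispe's interest in Orion Logistics SA, giving 44% + 23% = 67%.
Chain via Orion Logistics SA → Ashford Group plc → Stonebridge Textiles S.p.A. (R3): 67% × 87% × 46% × 77% = 20.646318% of Bluewater Mining NL.
Chain via Clearview Media Ltd → Granite Holdings Ltd → Northgate Manufacturing Inc. (R3): 27% × 81% × 78% × 12% = 2.047032% of Bluewater Mining NL.
Direct interest in Bluewater Mining NL: 3%.
Aggregating (R2): 20.646318% + 2.047032% + 3% = 25.69335%.

25.69335%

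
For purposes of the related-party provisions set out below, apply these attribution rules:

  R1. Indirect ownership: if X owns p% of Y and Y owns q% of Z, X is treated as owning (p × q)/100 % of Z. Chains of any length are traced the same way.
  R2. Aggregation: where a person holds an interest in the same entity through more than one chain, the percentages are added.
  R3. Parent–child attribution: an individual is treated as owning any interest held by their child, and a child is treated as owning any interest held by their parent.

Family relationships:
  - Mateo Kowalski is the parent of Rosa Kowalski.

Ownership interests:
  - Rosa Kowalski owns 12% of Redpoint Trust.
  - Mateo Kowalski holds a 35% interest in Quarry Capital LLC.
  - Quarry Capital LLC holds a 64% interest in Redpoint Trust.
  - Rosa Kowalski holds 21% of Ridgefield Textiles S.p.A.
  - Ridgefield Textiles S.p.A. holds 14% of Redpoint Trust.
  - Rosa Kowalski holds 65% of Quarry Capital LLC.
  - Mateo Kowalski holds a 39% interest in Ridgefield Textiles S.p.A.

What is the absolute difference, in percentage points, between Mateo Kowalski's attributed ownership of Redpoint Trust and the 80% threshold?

By parent–child attribution (R3), Mateo Kowalski is treated as also owning Rosa Kowalski's interest in Quarry Capital LLC, giving 35% + 65% = 100%.
By parent–child attribution (R3), Mateo Kowalski is treated as also owning Rosa Kowalski's interest in Ridgefield Textiles S.p.A, giving 39% + 21% = 60%.
By parent–child attribution (R3), Mateo Kowalski is treated as owning Rosa Kowalski's 12% interest in Redpoint Trust.
Chain via Quarry Capital LLC (R1): 100% × 64% = 64% of Redpoint Trust.
Chain via Ridgefield Textiles S.p.A. (R1): 60% × 14% = 8.4% of Redpoint Trust.
Direct interest in Redpoint Trust: 12%.
Aggregating (R2): 64% + 8.4% + 12% = 84.4%.
84.4% exceeds the 80% threshold by 4.4 percentage points.

4.4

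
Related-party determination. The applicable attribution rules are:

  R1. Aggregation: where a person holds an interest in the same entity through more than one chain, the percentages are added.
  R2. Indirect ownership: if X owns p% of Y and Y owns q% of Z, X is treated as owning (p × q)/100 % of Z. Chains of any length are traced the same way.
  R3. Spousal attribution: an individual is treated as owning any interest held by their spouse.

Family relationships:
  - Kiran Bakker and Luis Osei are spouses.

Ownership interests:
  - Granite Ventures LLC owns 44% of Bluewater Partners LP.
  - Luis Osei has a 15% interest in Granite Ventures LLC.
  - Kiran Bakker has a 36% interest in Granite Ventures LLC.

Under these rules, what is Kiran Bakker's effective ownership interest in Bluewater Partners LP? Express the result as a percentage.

22.44%

By spousal attribution (R3), Kiran Bakker is treated as also owning Luis Osei's interest in Granite Ventures LLC, giving 36% + 15% = 51%.
Chain via Granite Ventures LLC (R2): 51% × 44% = 22.44% of Bluewater Partners LP.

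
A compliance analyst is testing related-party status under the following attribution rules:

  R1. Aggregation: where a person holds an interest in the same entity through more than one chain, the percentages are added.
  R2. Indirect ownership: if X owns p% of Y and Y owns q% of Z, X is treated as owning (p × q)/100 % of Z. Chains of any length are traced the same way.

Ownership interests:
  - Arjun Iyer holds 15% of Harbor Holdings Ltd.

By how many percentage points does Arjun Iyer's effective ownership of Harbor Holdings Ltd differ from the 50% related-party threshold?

Direct interest in Harbor Holdings Ltd: 15%.
15% falls short of the 50% threshold by 35 percentage points.

35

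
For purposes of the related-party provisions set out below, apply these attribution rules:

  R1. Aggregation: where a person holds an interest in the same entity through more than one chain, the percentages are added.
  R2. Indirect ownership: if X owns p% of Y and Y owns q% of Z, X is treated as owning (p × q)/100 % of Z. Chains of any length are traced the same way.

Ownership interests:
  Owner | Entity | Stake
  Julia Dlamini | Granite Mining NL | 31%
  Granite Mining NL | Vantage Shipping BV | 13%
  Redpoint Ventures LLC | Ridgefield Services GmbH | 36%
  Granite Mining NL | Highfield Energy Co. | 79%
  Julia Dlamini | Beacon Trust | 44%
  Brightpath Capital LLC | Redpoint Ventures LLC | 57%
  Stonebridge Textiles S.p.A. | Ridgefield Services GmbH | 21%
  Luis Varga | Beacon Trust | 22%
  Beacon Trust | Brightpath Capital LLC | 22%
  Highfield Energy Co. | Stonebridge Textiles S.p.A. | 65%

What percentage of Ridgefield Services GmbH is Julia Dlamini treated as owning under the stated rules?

Chain via Beacon Trust → Brightpath Capital LLC → Redpoint Ventures LLC (R2): 44% × 22% × 57% × 36% = 1.986336% of Ridgefield Services GmbH.
Chain via Granite Mining NL → Highfield Energy Co. → Stonebridge Textiles S.p.A. (R2): 31% × 79% × 65% × 21% = 3.342885% of Ridgefield Services GmbH.
Aggregating (R1): 1.986336% + 3.342885% = 5.329221%.

5.329221%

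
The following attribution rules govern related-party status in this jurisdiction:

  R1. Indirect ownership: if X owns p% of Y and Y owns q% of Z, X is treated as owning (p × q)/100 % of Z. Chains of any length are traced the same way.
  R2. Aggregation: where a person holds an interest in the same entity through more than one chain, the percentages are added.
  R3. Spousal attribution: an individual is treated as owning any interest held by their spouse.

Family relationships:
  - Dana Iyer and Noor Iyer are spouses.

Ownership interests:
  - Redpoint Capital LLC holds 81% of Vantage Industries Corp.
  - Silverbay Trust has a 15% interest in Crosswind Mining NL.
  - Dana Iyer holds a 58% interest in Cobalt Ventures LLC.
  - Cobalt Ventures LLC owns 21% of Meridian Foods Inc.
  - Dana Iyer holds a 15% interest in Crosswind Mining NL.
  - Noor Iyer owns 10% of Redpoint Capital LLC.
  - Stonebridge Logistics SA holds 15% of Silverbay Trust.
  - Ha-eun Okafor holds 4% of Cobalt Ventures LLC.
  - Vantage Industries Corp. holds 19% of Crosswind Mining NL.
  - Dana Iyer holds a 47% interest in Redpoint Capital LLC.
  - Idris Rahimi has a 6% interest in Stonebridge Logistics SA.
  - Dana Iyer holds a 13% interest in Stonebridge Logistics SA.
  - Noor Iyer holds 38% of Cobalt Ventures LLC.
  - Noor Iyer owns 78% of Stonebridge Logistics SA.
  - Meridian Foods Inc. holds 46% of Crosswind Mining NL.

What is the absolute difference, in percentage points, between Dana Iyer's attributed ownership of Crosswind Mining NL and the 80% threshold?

44.9066

By spousal attribution (R3), Dana Iyer is treated as also owning Noor Iyer's interest in Stonebridge Logistics SA, giving 13% + 78% = 91%.
By spousal attribution (R3), Dana Iyer is treated as also owning Noor Iyer's interest in Redpoint Capital LLC, giving 47% + 10% = 57%.
By spousal attribution (R3), Dana Iyer is treated as also owning Noor Iyer's interest in Cobalt Ventures LLC, giving 58% + 38% = 96%.
Chain via Stonebridge Logistics SA → Silverbay Trust (R1): 91% × 15% × 15% = 2.0475% of Crosswind Mining NL.
Chain via Redpoint Capital LLC → Vantage Industries Corp. (R1): 57% × 81% × 19% = 8.7723% of Crosswind Mining NL.
Chain via Cobalt Ventures LLC → Meridian Foods Inc. (R1): 96% × 21% × 46% = 9.2736% of Crosswind Mining NL.
Direct interest in Crosswind Mining NL: 15%.
Aggregating (R2): 2.0475% + 8.7723% + 9.2736% + 15% = 35.0934%.
35.0934% falls short of the 80% threshold by 44.9066 percentage points.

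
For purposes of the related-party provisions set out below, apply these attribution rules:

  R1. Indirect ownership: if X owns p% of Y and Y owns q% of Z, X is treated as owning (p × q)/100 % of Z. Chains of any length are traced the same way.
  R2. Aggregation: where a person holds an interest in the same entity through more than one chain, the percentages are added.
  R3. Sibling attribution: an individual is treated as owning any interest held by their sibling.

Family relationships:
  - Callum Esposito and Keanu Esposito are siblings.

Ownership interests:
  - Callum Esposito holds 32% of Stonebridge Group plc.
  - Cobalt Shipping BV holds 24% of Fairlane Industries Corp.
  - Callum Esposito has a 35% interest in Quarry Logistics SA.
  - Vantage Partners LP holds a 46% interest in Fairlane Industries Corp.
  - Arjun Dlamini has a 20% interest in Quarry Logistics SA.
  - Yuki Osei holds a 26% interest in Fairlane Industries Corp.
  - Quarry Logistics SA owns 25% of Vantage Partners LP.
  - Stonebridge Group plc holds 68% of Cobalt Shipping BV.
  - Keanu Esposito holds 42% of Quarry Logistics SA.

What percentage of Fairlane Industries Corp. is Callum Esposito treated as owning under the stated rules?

By sibling attribution (R3), Callum Esposito is treated as also owning Keanu Esposito's interest in Quarry Logistics SA, giving 35% + 42% = 77%.
Chain via Stonebridge Group plc → Cobalt Shipping BV (R1): 32% × 68% × 24% = 5.2224% of Fairlane Industries Corp.
Chain via Quarry Logistics SA → Vantage Partners LP (R1): 77% × 25% × 46% = 8.855% of Fairlane Industries Corp.
Aggregating (R2): 5.2224% + 8.855% = 14.0774%.

14.0774%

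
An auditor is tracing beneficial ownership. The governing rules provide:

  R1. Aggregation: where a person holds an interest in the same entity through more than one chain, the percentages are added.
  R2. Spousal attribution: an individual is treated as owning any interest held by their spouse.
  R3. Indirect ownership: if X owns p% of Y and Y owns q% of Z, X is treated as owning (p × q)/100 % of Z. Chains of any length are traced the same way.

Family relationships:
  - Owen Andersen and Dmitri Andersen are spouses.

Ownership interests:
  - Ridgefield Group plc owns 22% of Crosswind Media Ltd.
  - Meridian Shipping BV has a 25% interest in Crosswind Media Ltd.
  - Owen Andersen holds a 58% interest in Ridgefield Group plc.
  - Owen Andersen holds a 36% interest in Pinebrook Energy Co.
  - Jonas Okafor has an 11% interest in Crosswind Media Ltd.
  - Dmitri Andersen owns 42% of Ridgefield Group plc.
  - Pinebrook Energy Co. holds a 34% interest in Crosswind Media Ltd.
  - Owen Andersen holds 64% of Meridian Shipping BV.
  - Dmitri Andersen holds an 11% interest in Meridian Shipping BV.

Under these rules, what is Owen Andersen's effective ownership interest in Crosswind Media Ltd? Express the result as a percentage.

52.99%

By spousal attribution (R2), Owen Andersen is treated as also owning Dmitri Andersen's interest in Ridgefield Group plc, giving 58% + 42% = 100%.
By spousal attribution (R2), Owen Andersen is treated as also owning Dmitri Andersen's interest in Meridian Shipping BV, giving 64% + 11% = 75%.
Chain via Ridgefield Group plc (R3): 100% × 22% = 22% of Crosswind Media Ltd.
Chain via Meridian Shipping BV (R3): 75% × 25% = 18.75% of Crosswind Media Ltd.
Chain via Pinebrook Energy Co. (R3): 36% × 34% = 12.24% of Crosswind Media Ltd.
Aggregating (R1): 22% + 18.75% + 12.24% = 52.99%.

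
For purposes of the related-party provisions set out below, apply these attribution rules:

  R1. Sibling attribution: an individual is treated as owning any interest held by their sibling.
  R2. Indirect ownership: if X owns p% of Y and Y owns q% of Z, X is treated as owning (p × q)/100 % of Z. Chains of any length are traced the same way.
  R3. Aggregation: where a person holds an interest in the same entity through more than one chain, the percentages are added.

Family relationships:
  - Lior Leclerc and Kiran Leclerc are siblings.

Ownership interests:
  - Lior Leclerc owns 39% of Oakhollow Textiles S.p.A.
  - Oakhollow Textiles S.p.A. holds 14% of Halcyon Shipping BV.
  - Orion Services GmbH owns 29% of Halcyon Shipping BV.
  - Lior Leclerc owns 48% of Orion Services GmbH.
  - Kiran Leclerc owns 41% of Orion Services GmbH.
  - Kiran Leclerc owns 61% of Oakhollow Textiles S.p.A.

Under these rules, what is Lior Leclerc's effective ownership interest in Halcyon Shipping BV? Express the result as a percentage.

By sibling attribution (R1), Lior Leclerc is treated as also owning Kiran Leclerc's interest in Orion Services GmbH, giving 48% + 41% = 89%.
By sibling attribution (R1), Lior Leclerc is treated as also owning Kiran Leclerc's interest in Oakhollow Textiles S.p.A, giving 39% + 61% = 100%.
Chain via Orion Services GmbH (R2): 89% × 29% = 25.81% of Halcyon Shipping BV.
Chain via Oakhollow Textiles S.p.A. (R2): 100% × 14% = 14% of Halcyon Shipping BV.
Aggregating (R3): 25.81% + 14% = 39.81%.

39.81%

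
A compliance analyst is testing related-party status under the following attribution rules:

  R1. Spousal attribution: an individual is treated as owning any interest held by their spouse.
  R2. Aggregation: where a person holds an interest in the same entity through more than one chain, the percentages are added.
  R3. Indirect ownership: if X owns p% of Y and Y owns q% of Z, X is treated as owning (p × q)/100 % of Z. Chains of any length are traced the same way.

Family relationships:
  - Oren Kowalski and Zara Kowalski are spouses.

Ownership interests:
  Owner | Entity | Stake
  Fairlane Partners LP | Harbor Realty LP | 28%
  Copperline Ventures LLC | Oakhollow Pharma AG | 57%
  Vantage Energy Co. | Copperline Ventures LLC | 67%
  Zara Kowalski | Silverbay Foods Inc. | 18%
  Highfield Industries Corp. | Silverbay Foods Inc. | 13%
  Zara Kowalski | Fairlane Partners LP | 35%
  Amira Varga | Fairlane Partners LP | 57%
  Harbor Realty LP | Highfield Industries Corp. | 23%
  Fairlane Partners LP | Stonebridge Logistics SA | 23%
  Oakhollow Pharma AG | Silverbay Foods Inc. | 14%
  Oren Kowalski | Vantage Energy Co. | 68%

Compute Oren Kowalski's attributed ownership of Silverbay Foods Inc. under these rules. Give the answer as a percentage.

By spousal attribution (R1), Oren Kowalski is treated as owning Zara Kowalski's 35% interest in Fairlane Partners LP.
By spousal attribution (R1), Oren Kowalski is treated as owning Zara Kowalski's 18% interest in Silverbay Foods Inc.
Chain via Vantage Energy Co. → Copperline Ventures LLC → Oakhollow Pharma AG (R3): 68% × 67% × 57% × 14% = 3.635688% of Silverbay Foods Inc.
Chain via Fairlane Partners LP → Harbor Realty LP → Highfield Industries Corp. (R3): 35% × 28% × 23% × 13% = 0.29302% of Silverbay Foods Inc.
Direct interest in Silverbay Foods Inc: 18%.
Aggregating (R2): 3.635688% + 0.29302% + 18% = 21.928708%.

21.928708%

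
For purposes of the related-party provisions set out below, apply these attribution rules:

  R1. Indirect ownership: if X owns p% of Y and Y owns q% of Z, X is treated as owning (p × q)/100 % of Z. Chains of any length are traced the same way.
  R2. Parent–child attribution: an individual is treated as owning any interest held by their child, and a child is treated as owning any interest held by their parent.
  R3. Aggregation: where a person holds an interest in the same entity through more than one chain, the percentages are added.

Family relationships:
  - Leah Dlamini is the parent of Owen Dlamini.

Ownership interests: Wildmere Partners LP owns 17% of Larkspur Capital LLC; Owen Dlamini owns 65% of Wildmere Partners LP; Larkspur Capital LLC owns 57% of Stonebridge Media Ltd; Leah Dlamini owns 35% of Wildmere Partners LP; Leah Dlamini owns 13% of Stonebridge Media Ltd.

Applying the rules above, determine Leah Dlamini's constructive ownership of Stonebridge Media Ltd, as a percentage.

By parent–child attribution (R2), Leah Dlamini is treated as also owning Owen Dlamini's interest in Wildmere Partners LP, giving 35% + 65% = 100%.
Chain via Wildmere Partners LP → Larkspur Capital LLC (R1): 100% × 17% × 57% = 9.69% of Stonebridge Media Ltd.
Direct interest in Stonebridge Media Ltd: 13%.
Aggregating (R3): 9.69% + 13% = 22.69%.

22.69%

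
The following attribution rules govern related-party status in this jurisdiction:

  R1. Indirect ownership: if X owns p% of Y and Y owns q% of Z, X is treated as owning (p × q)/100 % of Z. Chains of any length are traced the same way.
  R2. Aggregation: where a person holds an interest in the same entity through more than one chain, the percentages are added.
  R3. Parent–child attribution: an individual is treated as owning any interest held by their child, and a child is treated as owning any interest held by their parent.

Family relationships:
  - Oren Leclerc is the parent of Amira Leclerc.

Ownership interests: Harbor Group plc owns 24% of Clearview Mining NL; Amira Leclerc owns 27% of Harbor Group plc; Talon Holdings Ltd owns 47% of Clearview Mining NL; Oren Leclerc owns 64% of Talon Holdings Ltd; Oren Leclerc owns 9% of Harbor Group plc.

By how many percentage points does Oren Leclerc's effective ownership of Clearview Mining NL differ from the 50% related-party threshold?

11.28

By parent–child attribution (R3), Oren Leclerc is treated as also owning Amira Leclerc's interest in Harbor Group plc, giving 9% + 27% = 36%.
Chain via Harbor Group plc (R1): 36% × 24% = 8.64% of Clearview Mining NL.
Chain via Talon Holdings Ltd (R1): 64% × 47% = 30.08% of Clearview Mining NL.
Aggregating (R2): 8.64% + 30.08% = 38.72%.
38.72% falls short of the 50% threshold by 11.28 percentage points.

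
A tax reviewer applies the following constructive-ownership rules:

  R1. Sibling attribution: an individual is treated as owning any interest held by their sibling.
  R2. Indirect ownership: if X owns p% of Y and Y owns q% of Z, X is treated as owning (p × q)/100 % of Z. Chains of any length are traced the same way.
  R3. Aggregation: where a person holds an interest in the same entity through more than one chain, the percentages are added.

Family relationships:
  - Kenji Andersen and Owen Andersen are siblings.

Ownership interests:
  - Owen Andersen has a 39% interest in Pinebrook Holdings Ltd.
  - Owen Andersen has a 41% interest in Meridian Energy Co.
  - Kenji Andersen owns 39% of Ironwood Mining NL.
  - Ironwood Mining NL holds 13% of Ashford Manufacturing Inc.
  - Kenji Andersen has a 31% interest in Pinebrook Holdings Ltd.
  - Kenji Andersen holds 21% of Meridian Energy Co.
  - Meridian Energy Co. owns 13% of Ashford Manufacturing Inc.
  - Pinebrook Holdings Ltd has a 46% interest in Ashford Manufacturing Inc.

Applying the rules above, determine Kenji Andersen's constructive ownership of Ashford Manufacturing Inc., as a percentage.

By sibling attribution (R1), Kenji Andersen is treated as also owning Owen Andersen's interest in Meridian Energy Co, giving 21% + 41% = 62%.
By sibling attribution (R1), Kenji Andersen is treated as also owning Owen Andersen's interest in Pinebrook Holdings Ltd, giving 31% + 39% = 70%.
Chain via Meridian Energy Co. (R2): 62% × 13% = 8.06% of Ashford Manufacturing Inc.
Chain via Pinebrook Holdings Ltd (R2): 70% × 46% = 32.2% of Ashford Manufacturing Inc.
Chain via Ironwood Mining NL (R2): 39% × 13% = 5.07% of Ashford Manufacturing Inc.
Aggregating (R3): 8.06% + 32.2% + 5.07% = 45.33%.

45.33%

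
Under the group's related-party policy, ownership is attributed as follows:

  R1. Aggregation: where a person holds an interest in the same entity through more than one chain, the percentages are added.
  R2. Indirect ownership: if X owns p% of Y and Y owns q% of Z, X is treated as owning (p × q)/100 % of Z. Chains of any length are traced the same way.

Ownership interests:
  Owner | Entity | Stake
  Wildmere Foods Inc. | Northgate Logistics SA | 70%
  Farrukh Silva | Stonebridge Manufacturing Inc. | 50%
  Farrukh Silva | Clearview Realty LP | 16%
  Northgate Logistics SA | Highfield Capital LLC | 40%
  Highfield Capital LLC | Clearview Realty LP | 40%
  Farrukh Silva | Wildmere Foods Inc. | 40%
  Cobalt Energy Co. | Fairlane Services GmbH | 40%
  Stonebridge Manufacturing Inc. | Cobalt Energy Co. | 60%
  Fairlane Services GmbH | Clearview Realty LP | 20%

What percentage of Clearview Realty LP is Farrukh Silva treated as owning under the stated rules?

Chain via Wildmere Foods Inc. → Northgate Logistics SA → Highfield Capital LLC (R2): 40% × 70% × 40% × 40% = 4.48% of Clearview Realty LP.
Chain via Stonebridge Manufacturing Inc. → Cobalt Energy Co. → Fairlane Services GmbH (R2): 50% × 60% × 40% × 20% = 2.4% of Clearview Realty LP.
Direct interest in Clearview Realty LP: 16%.
Aggregating (R1): 4.48% + 2.4% + 16% = 22.88%.

22.88%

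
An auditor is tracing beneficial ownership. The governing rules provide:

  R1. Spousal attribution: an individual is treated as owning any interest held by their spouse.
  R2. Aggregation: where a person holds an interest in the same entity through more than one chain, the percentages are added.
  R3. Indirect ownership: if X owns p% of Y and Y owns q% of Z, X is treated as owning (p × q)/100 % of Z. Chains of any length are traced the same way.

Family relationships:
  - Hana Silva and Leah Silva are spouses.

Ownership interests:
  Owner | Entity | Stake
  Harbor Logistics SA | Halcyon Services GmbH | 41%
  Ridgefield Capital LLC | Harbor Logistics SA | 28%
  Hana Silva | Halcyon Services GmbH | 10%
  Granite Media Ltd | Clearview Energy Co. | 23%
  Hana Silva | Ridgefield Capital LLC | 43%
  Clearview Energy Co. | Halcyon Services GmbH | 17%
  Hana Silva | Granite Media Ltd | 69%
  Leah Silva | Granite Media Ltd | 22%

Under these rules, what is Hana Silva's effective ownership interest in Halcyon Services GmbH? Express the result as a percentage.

18.4945%

By spousal attribution (R1), Hana Silva is treated as also owning Leah Silva's interest in Granite Media Ltd, giving 69% + 22% = 91%.
Chain via Granite Media Ltd → Clearview Energy Co. (R3): 91% × 23% × 17% = 3.5581% of Halcyon Services GmbH.
Chain via Ridgefield Capital LLC → Harbor Logistics SA (R3): 43% × 28% × 41% = 4.9364% of Halcyon Services GmbH.
Direct interest in Halcyon Services GmbH: 10%.
Aggregating (R2): 3.5581% + 4.9364% + 10% = 18.4945%.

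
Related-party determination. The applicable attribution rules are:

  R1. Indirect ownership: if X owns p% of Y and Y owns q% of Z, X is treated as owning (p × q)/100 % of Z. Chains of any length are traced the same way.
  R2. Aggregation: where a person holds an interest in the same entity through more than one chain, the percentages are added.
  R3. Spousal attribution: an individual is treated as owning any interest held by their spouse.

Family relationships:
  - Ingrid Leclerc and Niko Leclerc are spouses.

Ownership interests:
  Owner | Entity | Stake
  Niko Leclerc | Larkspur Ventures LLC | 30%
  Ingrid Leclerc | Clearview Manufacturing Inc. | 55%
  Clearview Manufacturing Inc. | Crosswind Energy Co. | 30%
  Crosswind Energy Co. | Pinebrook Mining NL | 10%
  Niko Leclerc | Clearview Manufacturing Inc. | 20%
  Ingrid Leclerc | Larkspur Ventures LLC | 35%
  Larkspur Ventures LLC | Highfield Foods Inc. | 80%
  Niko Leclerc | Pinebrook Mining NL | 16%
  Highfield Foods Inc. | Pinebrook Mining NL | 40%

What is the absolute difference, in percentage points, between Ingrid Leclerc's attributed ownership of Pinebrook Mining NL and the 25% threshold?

By spousal attribution (R3), Ingrid Leclerc is treated as also owning Niko Leclerc's interest in Clearview Manufacturing Inc, giving 55% + 20% = 75%.
By spousal attribution (R3), Ingrid Leclerc is treated as also owning Niko Leclerc's interest in Larkspur Ventures LLC, giving 35% + 30% = 65%.
By spousal attribution (R3), Ingrid Leclerc is treated as owning Niko Leclerc's 16% interest in Pinebrook Mining NL.
Chain via Clearview Manufacturing Inc. → Crosswind Energy Co. (R1): 75% × 30% × 10% = 2.25% of Pinebrook Mining NL.
Chain via Larkspur Ventures LLC → Highfield Foods Inc. (R1): 65% × 80% × 40% = 20.8% of Pinebrook Mining NL.
Direct interest in Pinebrook Mining NL: 16%.
Aggregating (R2): 2.25% + 20.8% + 16% = 39.05%.
39.05% exceeds the 25% threshold by 14.05 percentage points.

14.05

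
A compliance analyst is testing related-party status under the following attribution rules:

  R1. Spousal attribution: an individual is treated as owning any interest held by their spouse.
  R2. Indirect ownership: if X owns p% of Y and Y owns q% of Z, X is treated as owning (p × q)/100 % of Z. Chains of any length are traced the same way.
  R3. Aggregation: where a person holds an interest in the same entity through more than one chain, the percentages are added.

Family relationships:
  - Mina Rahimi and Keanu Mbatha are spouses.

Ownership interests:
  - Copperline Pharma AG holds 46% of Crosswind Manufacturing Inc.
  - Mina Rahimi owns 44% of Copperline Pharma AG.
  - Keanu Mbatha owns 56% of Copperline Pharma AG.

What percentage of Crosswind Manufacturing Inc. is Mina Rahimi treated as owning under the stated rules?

By spousal attribution (R1), Mina Rahimi is treated as also owning Keanu Mbatha's interest in Copperline Pharma AG, giving 44% + 56% = 100%.
Chain via Copperline Pharma AG (R2): 100% × 46% = 46% of Crosswind Manufacturing Inc.

46%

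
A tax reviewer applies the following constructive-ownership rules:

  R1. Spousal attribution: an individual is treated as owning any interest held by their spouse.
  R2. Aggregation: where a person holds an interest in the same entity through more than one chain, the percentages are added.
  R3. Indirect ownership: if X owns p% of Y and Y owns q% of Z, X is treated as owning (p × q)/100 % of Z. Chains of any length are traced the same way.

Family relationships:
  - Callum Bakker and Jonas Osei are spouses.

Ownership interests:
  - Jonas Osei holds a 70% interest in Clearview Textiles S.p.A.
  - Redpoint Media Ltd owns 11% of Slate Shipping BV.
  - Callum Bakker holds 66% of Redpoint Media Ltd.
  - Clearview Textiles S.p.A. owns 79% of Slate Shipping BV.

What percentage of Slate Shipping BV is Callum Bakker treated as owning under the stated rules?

62.56%

By spousal attribution (R1), Callum Bakker is treated as owning Jonas Osei's 70% interest in Clearview Textiles S.p.A.
Chain via Redpoint Media Ltd (R3): 66% × 11% = 7.26% of Slate Shipping BV.
Chain via Clearview Textiles S.p.A. (R3): 70% × 79% = 55.3% of Slate Shipping BV.
Aggregating (R2): 7.26% + 55.3% = 62.56%.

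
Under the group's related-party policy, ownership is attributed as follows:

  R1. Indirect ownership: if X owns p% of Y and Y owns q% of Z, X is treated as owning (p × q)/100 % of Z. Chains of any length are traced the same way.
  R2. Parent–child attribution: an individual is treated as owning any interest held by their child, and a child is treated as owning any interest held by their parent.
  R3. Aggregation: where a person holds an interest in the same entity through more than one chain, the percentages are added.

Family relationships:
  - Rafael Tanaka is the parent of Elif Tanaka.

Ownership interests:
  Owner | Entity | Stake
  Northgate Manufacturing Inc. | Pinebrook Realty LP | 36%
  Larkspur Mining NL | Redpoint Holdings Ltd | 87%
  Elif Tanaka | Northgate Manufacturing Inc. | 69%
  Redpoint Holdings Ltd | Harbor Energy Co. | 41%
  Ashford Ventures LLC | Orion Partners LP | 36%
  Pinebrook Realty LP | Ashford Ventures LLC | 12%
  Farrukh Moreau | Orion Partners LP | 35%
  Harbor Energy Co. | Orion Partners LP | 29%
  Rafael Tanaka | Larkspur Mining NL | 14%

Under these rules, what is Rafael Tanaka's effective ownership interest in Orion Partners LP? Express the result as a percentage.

2.52129%

By parent–child attribution (R2), Rafael Tanaka is treated as owning Elif Tanaka's 69% interest in Northgate Manufacturing Inc.
Chain via Larkspur Mining NL → Redpoint Holdings Ltd → Harbor Energy Co. (R1): 14% × 87% × 41% × 29% = 1.448202% of Orion Partners LP.
Chain via Northgate Manufacturing Inc. → Pinebrook Realty LP → Ashford Ventures LLC (R1): 69% × 36% × 12% × 36% = 1.073088% of Orion Partners LP.
Aggregating (R3): 1.448202% + 1.073088% = 2.52129%.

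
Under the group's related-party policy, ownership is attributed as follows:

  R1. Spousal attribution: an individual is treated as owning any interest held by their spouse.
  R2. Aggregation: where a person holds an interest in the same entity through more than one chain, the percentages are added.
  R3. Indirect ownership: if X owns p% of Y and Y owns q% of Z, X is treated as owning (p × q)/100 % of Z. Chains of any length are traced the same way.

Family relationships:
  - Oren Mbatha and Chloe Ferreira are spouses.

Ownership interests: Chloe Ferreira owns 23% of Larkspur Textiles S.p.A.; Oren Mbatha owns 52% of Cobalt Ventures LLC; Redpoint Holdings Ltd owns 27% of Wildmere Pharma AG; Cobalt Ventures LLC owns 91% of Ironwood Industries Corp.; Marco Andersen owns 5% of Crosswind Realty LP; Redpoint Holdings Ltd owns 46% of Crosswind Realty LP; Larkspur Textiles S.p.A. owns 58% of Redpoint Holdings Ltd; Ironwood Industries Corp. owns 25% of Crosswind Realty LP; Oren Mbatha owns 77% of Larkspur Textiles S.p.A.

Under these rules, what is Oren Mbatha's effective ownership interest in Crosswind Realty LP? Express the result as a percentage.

38.51%

By spousal attribution (R1), Oren Mbatha is treated as also owning Chloe Ferreira's interest in Larkspur Textiles S.p.A, giving 77% + 23% = 100%.
Chain via Cobalt Ventures LLC → Ironwood Industries Corp. (R3): 52% × 91% × 25% = 11.83% of Crosswind Realty LP.
Chain via Larkspur Textiles S.p.A. → Redpoint Holdings Ltd (R3): 100% × 58% × 46% = 26.68% of Crosswind Realty LP.
Aggregating (R2): 11.83% + 26.68% = 38.51%.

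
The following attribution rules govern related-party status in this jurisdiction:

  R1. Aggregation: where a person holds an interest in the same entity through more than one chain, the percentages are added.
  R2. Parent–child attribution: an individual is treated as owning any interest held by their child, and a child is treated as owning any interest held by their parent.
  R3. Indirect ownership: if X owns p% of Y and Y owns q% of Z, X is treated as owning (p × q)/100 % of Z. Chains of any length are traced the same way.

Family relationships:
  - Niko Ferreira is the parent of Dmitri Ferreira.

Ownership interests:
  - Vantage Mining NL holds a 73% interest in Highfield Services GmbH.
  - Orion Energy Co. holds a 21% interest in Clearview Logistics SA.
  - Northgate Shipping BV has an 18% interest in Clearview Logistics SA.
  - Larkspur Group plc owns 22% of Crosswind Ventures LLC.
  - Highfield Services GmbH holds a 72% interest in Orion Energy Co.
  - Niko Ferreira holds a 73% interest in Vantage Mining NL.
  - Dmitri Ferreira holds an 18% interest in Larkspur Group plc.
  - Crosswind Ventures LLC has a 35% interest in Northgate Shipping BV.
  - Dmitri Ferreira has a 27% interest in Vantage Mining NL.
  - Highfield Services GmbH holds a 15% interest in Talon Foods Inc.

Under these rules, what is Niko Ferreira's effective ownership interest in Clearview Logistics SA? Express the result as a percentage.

By parent–child attribution (R2), Niko Ferreira is treated as also owning Dmitri Ferreira's interest in Vantage Mining NL, giving 73% + 27% = 100%.
By parent–child attribution (R2), Niko Ferreira is treated as owning Dmitri Ferreira's 18% interest in Larkspur Group plc.
Chain via Vantage Mining NL → Highfield Services GmbH → Orion Energy Co. (R3): 100% × 73% × 72% × 21% = 11.0376% of Clearview Logistics SA.
Chain via Larkspur Group plc → Crosswind Ventures LLC → Northgate Shipping BV (R3): 18% × 22% × 35% × 18% = 0.24948% of Clearview Logistics SA.
Aggregating (R1): 11.0376% + 0.24948% = 11.28708%.

11.28708%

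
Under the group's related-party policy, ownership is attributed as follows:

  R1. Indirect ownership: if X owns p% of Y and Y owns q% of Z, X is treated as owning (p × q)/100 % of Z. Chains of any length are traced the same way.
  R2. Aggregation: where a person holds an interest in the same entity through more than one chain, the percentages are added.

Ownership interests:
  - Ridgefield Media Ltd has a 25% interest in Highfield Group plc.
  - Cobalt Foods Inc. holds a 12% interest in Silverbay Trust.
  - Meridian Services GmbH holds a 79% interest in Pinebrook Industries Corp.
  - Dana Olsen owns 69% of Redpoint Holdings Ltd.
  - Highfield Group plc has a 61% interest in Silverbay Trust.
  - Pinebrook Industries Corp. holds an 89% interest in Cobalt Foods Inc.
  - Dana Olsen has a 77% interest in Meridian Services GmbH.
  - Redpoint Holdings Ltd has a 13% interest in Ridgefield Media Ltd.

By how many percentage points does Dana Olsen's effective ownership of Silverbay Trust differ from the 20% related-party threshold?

Chain via Meridian Services GmbH → Pinebrook Industries Corp. → Cobalt Foods Inc. (R1): 77% × 79% × 89% × 12% = 6.496644% of Silverbay Trust.
Chain via Redpoint Holdings Ltd → Ridgefield Media Ltd → Highfield Group plc (R1): 69% × 13% × 25% × 61% = 1.367925% of Silverbay Trust.
Aggregating (R2): 6.496644% + 1.367925% = 7.864569%.
7.864569% falls short of the 20% threshold by 12.135431 percentage points.

12.135431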